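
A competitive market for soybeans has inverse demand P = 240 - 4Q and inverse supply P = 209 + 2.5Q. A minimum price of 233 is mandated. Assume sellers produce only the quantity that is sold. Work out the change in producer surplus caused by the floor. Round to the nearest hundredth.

Free-market equilibrium: 240 - 4Q = 209 + 2.5Q gives Q* = 4.7692, P* = 220.9231.
At P = 233, buyers demand (240 - 233)/4 = 1.75 while sellers would supply more, so the quantity traded is 1.75 at price 233.
PS goes from (1/2)(4.7692)(11.9231) = 28.432 to 38.1719 (computed as (233 - 209)(1.75) - (1/2)(2.5)(1.75)^2), a change of 9.7399.

9.74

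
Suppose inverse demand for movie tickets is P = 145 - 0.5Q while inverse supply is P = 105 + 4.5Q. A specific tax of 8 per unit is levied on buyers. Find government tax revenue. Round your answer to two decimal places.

Pre-tax equilibrium: 145 - 0.5Q = 105 + 4.5Q gives Q* = 8, P* = 141.
With the tax, buyers' net willingness to pay falls by 8: (145 - 8) - 0.5Q = 105 + 4.5Q, so Q_t = 6.4. Buyers pay P_b = 141.8; sellers receive P_s = P_b - 8 = 133.8.
Tax revenue = t x Q_t = 8 x 6.4 = 51.2.

51.20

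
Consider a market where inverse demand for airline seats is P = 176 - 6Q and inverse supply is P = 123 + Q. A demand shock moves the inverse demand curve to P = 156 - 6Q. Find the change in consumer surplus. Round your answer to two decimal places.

-105.31

Initial equilibrium: Q_0 = 7.5714, P_0 = 130.5714; CS_0 = (1/2)(7.5714)(45.4286) = 171.9796, PS_0 = (1/2)(7.5714)(7.5714) = 28.6633.
New equilibrium: 156 - 6Q = 123 + Q gives Q_1 = 4.7143, P_1 = 127.7143; CS_1 = 66.6735, PS_1 = 11.1122.
Change in consumer surplus = 66.6735 - 171.9796 = -105.3061.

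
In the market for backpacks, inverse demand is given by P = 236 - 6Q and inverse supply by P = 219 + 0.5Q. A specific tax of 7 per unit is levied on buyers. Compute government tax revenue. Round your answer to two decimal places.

10.77

Pre-tax equilibrium: 236 - 6Q = 219 + 0.5Q gives Q* = 2.6154, P* = 220.3077.
With the tax, buyers' net willingness to pay falls by 7: (236 - 7) - 6Q = 219 + 0.5Q, so Q_t = 1.5385. Buyers pay P_b = 226.7692; sellers receive P_s = P_b - 7 = 219.7692.
Tax revenue = t x Q_t = 7 x 1.5385 = 10.7692.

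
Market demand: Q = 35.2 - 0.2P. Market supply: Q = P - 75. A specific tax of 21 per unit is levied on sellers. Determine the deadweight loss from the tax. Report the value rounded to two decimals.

Rewriting demand in inverse form: P = 176 - 5Q.
Rewriting supply in inverse form: P = 75 + Q.
Without the tax, 176 - 5Q = 75 + Q so Q* = 16.8333 and P* = 91.8333.
A tax on sellers shifts supply up by 21: 176 - 5Q = 75 + Q + 21, so Q_t = 13.3333. Buyers pay P_b = 109.3333; sellers receive P_s = P_b - 21 = 88.3333.
The welfare triangle lost has base Q* - Q_t = 3.5 and height t = 21, so DWL = (1/2)(3.5)(21) = 36.75.

36.75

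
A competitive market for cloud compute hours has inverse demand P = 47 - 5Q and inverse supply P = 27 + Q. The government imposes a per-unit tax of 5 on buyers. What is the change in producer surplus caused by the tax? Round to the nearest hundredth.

-2.43

Without the tax, 47 - 5Q = 27 + Q so Q* = 3.3333 and P* = 30.3333.
A tax on buyers shifts demand down by 5: (47 - 5) - 5Q = 27 + Q, so Q_t = 2.5. Buyers pay P_b = 34.5; sellers receive P_s = P_b - 5 = 29.5.
Producers lose the trapezoid between P_s and P* out to Q_t plus the triangle from Q_t to Q*: change in PS = 3.125 - 5.5556 = -2.4306.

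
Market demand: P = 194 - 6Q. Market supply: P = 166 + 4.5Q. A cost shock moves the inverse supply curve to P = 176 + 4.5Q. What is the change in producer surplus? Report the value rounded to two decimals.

-9.39

Initial equilibrium: Q_0 = 2.6667, P_0 = 178; CS_0 = (1/2)(2.6667)(16) = 21.3333, PS_0 = (1/2)(2.6667)(12) = 16.
New equilibrium: 194 - 6Q = 176 + 4.5Q gives Q_1 = 1.7143, P_1 = 183.7143; CS_1 = 8.8163, PS_1 = 6.6122.
Change in producer surplus = 6.6122 - 16 = -9.3878.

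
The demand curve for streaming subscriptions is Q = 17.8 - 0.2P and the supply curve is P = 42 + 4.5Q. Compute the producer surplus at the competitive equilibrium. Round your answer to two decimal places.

55.07

Rewriting demand in inverse form: P = 89 - 5Q.
Setting demand equal to supply, 47 = 9.5Q, so Q* = 4.9474 and P* = 64.2632.
The supply curve's price intercept is 42, so PS = (1/2)(Q*)(P* - 42) = (1/2)(4.9474)(22.2632) = 55.072.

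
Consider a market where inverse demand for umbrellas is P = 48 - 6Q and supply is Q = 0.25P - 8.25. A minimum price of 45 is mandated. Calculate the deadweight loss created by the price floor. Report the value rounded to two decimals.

Rewriting supply in inverse form: P = 33 + 4Q.
Without the control, 48 - 6Q = 33 + 4Q so Q* = 1.5 and P* = 39.
At P = 45, buyers demand (48 - 45)/6 = 0.5 while sellers would supply more, so the quantity traded is 0.5 at price 45.
At Q = 0.5 the demand price is 45 and the supply price is 35. Deadweight loss is the triangle between the curves from 0.5 to 1.5: (1/2)(45 - 35)(1.5 - 0.5) = 5.

5.00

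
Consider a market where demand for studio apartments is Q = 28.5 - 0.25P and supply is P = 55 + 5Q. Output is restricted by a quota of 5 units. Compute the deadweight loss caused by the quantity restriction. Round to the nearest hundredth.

10.89

Rewriting demand in inverse form: P = 114 - 4Q.
Without the quota, 114 - 4Q = 55 + 5Q gives Q* = 6.5556.
At Q = 5 the demand price is 114 - 4(5) = 94 and the supply price is 55 + 5(5) = 80.
DWL = (1/2)(gap between curves at 5) x (Q* - 5) = (1/2)(14)(1.5556) = 10.8889.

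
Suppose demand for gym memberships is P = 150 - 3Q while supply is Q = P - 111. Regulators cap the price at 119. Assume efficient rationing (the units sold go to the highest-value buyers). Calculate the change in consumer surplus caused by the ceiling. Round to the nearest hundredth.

Rewriting supply in inverse form: P = 111 + Q.
Without the control, 150 - 3Q = 111 + Q so Q* = 9.75 and P* = 120.75.
At the ceiling price 119, quantity supplied is (119 - 111)/1 = 8; supply is the short side, so Q = 8 trades at P = 119.
CS goes from (1/2)(9.75)(29.25) = 142.5938 to 152 (computed as (150 - 119)(8) - (1/2)(3)(8)^2), a change of 9.4062.

9.41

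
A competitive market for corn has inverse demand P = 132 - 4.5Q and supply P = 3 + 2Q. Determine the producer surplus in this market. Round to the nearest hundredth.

Setting demand equal to supply, 129 = 6.5Q, so Q* = 19.8462 and P* = 42.6923.
The supply curve's price intercept is 3, so PS = (1/2)(Q*)(P* - 3) = (1/2)(19.8462)(39.6923) = 393.8698.

393.87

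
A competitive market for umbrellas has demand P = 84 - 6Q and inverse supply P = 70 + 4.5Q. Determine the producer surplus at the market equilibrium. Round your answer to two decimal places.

Equilibrium: 84 - 6Q = 70 + 4.5Q, so Q* = 1.3333 and P* = 76.
Producer surplus is the triangle above supply below P*: (1/2)(1.3333)(76 - 70) = (1/2)(1.3333)(6) = 4.

4.00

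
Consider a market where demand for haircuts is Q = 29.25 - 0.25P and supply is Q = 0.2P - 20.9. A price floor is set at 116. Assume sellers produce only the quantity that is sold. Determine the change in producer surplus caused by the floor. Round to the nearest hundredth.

-2.10

Rewriting demand in inverse form: P = 117 - 4Q.
Rewriting supply in inverse form: P = 104.5 + 5Q.
Free-market equilibrium: 117 - 4Q = 104.5 + 5Q gives Q* = 1.3889, P* = 111.4444.
At P = 116, buyers demand (117 - 116)/4 = 0.25 while sellers would supply more, so the quantity traded is 0.25 at price 116.
PS goes from (1/2)(1.3889)(6.9444) = 4.8225 to 2.7188 (computed as (116 - 104.5)(0.25) - (1/2)(5)(0.25)^2), a change of -2.1038.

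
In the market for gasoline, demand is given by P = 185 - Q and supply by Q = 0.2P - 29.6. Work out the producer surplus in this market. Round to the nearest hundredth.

95.07

Rewriting supply in inverse form: P = 148 + 5Q.
Equilibrium: 185 - Q = 148 + 5Q, so Q* = 6.1667 and P* = 178.8333.
Producer surplus is the triangle above supply below P*: (1/2)(6.1667)(178.8333 - 148) = (1/2)(6.1667)(30.8333) = 95.0694.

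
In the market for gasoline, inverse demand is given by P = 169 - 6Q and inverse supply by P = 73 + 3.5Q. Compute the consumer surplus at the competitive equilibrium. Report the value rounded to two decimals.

306.35

Setting demand equal to supply, 96 = 9.5Q, so Q* = 10.1053 and P* = 108.3684.
The demand choke price is 169, so CS = (1/2)(Q*)(169 - P*) = (1/2)(10.1053)(60.6316) = 306.349.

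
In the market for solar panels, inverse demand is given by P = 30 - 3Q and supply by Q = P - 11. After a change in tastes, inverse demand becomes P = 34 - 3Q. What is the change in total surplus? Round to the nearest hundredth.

Rewriting supply in inverse form: P = 11 + Q.
Initial equilibrium: Q_0 = 4.75, P_0 = 15.75; CS_0 = (1/2)(4.75)(14.25) = 33.8438, PS_0 = (1/2)(4.75)(4.75) = 11.2812.
New equilibrium: 34 - 3Q = 11 + Q gives Q_1 = 5.75, P_1 = 16.75; CS_1 = 49.5938, PS_1 = 16.5312.
Change in total surplus = (49.5938 + 16.5312) - (33.8438 + 11.2812) = 21.

21.00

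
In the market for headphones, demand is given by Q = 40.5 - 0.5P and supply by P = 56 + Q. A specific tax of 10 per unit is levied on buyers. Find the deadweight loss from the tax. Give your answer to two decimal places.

16.67

Rewriting demand in inverse form: P = 81 - 2Q.
Without the tax, 81 - 2Q = 56 + Q so Q* = 8.3333 and P* = 64.3333.
With the tax, buyers' net willingness to pay falls by 10: (81 - 10) - 2Q = 56 + Q, so Q_t = 5. Buyers pay P_b = 71; sellers receive P_s = P_b - 10 = 61.
Deadweight loss is the triangle between the curves from Q_t to Q*: (1/2)(8.3333 - 5)(10) = 16.6667.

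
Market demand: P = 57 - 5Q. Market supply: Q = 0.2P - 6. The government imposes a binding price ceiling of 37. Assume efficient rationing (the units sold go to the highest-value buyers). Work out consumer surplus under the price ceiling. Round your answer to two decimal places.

23.10

Rewriting supply in inverse form: P = 30 + 5Q.
Free-market equilibrium: 57 - 5Q = 30 + 5Q gives Q* = 2.7, P* = 43.5.
At the ceiling price 37, quantity supplied is (37 - 30)/5 = 1.4; supply is the short side, so Q = 1.4 trades at P = 37.
The demand price at Q = 1.4 is 50. CS is the trapezoid between demand and 37 over [0, 1.4]: (1/2)[(57 - 37) + (50 - 37)](1.4) = 23.1.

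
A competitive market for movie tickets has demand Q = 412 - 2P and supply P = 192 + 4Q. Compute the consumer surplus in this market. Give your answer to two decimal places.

2.42

Rewriting demand in inverse form: P = 206 - 0.5Q.
Setting demand equal to supply, 14 = 4.5Q, so Q* = 3.1111 and P* = 204.4444.
The demand choke price is 206, so CS = (1/2)(Q*)(206 - P*) = (1/2)(3.1111)(1.5556) = 2.4198.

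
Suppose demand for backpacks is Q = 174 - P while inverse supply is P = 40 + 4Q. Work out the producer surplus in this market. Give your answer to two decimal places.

1436.48

Rewriting demand in inverse form: P = 174 - Q.
Set 174 - Q = 40 + 4Q, which gives 134 = 5Q, so Q* = 26.8 and P* = 174 - (26.8) = 147.2.
Producer surplus is the triangle above supply below P*: (1/2)(26.8)(147.2 - 40) = (1/2)(26.8)(107.2) = 1436.48.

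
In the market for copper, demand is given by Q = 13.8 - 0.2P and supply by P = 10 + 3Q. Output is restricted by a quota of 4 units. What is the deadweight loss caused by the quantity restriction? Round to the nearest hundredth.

45.56

Rewriting demand in inverse form: P = 69 - 5Q.
Without the quota, 69 - 5Q = 10 + 3Q gives Q* = 7.375.
At Q = 4 the demand price is 69 - 5(4) = 49 and the supply price is 10 + 3(4) = 22.
Deadweight loss is the triangle between the curves from 4 to 7.375: (1/2)(49 - 22)(7.375 - 4) = 45.5625.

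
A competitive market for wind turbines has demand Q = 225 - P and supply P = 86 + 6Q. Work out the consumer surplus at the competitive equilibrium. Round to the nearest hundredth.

Rewriting demand in inverse form: P = 225 - Q.
Setting demand equal to supply, 139 = 7Q, so Q* = 19.8571 and P* = 205.1429.
The demand choke price is 225, so CS = (1/2)(Q*)(225 - P*) = (1/2)(19.8571)(19.8571) = 197.1531.

197.15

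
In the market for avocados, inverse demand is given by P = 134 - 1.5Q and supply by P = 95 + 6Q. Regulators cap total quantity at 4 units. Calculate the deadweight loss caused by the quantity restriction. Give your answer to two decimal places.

Without the quota, 134 - 1.5Q = 95 + 6Q gives Q* = 5.2.
At Q = 4 the demand price is 134 - 1.5(4) = 128 and the supply price is 95 + 6(4) = 119.
DWL = (1/2)(gap between curves at 4) x (Q* - 4) = (1/2)(9)(1.2) = 5.4.

5.40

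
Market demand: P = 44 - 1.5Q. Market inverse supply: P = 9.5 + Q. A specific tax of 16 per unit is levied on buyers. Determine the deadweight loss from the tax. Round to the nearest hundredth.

Without the tax, 44 - 1.5Q = 9.5 + Q so Q* = 13.8 and P* = 23.3.
A tax on buyers shifts demand down by 16: (44 - 16) - 1.5Q = 9.5 + Q, so Q_t = 7.4. Buyers pay P_b = 32.9; sellers receive P_s = P_b - 16 = 16.9.
The welfare triangle lost has base Q* - Q_t = 6.4 and height t = 16, so DWL = (1/2)(6.4)(16) = 51.2.

51.20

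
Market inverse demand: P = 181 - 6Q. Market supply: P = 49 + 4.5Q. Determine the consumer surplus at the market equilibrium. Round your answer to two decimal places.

474.12

Equilibrium: 181 - 6Q = 49 + 4.5Q, so Q* = 12.5714 and P* = 105.5714.
Consumer surplus is the triangle under demand above P*: (1/2)(12.5714)(181 - 105.5714) = (1/2)(12.5714)(75.4286) = 474.1224.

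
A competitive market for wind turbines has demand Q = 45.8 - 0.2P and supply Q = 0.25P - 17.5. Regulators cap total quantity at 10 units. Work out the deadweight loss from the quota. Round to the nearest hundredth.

264.50

Rewriting demand in inverse form: P = 229 - 5Q.
Rewriting supply in inverse form: P = 70 + 4Q.
Without the quota, 229 - 5Q = 70 + 4Q gives Q* = 17.6667.
At Q = 10 the demand price is 229 - 5(10) = 179 and the supply price is 70 + 4(10) = 110.
DWL = (1/2)(gap between curves at 10) x (Q* - 10) = (1/2)(69)(7.6667) = 264.5.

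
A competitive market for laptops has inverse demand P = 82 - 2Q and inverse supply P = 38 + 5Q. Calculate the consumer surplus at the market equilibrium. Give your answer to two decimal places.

39.51

Setting demand equal to supply, 44 = 7Q, so Q* = 6.2857 and P* = 69.4286.
CS is the area between the demand curve and P* from 0 to Q*: (1/2)(6.2857)(12.5714) = 39.5102.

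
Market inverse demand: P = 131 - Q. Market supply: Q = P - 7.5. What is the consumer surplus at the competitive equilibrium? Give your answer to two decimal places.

Rewriting supply in inverse form: P = 7.5 + Q.
Equilibrium: 131 - Q = 7.5 + Q, so Q* = 61.75 and P* = 69.25.
Consumer surplus is the triangle under demand above P*: (1/2)(61.75)(131 - 69.25) = (1/2)(61.75)(61.75) = 1906.5312.

1906.53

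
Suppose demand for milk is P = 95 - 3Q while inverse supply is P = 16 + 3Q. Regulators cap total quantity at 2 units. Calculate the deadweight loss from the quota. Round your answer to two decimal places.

Unrestricted equilibrium: Q* = (95 - 16)/(3 + 3) = 13.1667.
At Q = 2 the demand price is 95 - 3(2) = 89 and the supply price is 16 + 3(2) = 22.
DWL = (1/2)(gap between curves at 2) x (Q* - 2) = (1/2)(67)(11.1667) = 374.0833.

374.08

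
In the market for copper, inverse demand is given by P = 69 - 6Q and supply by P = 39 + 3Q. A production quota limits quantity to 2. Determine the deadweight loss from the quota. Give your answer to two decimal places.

Unrestricted equilibrium: Q* = (69 - 39)/(6 + 3) = 3.3333.
At Q = 2 the demand price is 69 - 6(2) = 57 and the supply price is 39 + 3(2) = 45.
DWL = (1/2)(gap between curves at 2) x (Q* - 2) = (1/2)(12)(1.3333) = 8.

8.00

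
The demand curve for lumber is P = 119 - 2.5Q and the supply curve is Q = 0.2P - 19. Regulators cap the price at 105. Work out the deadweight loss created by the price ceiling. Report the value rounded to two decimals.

Rewriting supply in inverse form: P = 95 + 5Q.
Free-market equilibrium: 119 - 2.5Q = 95 + 5Q gives Q* = 3.2, P* = 111.
At P = 105, sellers supply (105 - 95)/5 = 2 while buyers want more, so the quantity traded is 2 at price 105.
At Q = 2 the demand price is 114 and the supply price is 105. Deadweight loss is the triangle between the curves from 2 to 3.2: (1/2)(114 - 105)(3.2 - 2) = 5.4.

5.40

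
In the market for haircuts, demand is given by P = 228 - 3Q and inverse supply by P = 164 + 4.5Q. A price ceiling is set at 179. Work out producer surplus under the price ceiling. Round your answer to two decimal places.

Free-market equilibrium: 228 - 3Q = 164 + 4.5Q gives Q* = 8.5333, P* = 202.4.
At P = 179, sellers supply (179 - 164)/4.5 = 3.3333 while buyers want more, so the quantity traded is 3.3333 at price 179.
PS is the triangle above supply below 179: (1/2)(3.3333)(179 - 164) = 25.

25.00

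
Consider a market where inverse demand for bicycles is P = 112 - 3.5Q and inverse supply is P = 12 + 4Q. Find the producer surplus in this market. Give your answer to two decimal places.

355.56

Set 112 - 3.5Q = 12 + 4Q, which gives 100 = 7.5Q, so Q* = 13.3333 and P* = 112 - 3.5(13.3333) = 65.3333.
PS is the area between P* and the supply curve from 0 to Q*: (1/2)(13.3333)(53.3333) = 355.5556.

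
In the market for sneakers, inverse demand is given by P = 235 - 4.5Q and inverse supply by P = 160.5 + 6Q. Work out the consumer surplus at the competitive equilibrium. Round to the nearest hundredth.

113.27

Set 235 - 4.5Q = 160.5 + 6Q, which gives 74.5 = 10.5Q, so Q* = 7.0952 and P* = 235 - 4.5(7.0952) = 203.0714.
Consumer surplus is the triangle under demand above P*: (1/2)(7.0952)(235 - 203.0714) = (1/2)(7.0952)(31.9286) = 113.2704.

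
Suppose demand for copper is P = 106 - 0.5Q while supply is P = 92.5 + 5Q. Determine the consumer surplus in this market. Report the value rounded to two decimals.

Set 106 - 0.5Q = 92.5 + 5Q, which gives 13.5 = 5.5Q, so Q* = 2.4545 and P* = 106 - 0.5(2.4545) = 104.7727.
CS is the area between the demand curve and P* from 0 to Q*: (1/2)(2.4545)(1.2273) = 1.5062.

1.51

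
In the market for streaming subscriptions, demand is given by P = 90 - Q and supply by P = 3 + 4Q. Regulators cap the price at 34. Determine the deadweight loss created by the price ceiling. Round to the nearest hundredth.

Free-market equilibrium: 90 - Q = 3 + 4Q gives Q* = 17.4, P* = 72.6.
At the ceiling price 34, quantity supplied is (34 - 3)/4 = 7.75; supply is the short side, so Q = 7.75 trades at P = 34.
At Q = 7.75 the demand price is 82.25 and the supply price is 34. Deadweight loss is the triangle between the curves from 7.75 to 17.4: (1/2)(82.25 - 34)(17.4 - 7.75) = 232.8063.

232.81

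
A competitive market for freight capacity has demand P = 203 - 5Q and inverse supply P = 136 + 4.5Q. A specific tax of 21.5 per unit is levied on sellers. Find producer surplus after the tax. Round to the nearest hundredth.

Pre-tax equilibrium: 203 - 5Q = 136 + 4.5Q gives Q* = 7.0526, P* = 167.7368.
With the tax, sellers need 21.5 more per unit: 203 - 5Q = 136 + 4.5Q + 21.5, so Q_t = 4.7895. Buyers pay P_b = 179.0526; sellers receive P_s = P_b - 21.5 = 157.5526.
PS = (1/2)(Q_t)(P_s - 136) = (1/2)(4.7895)(21.5526) = 51.6129.

51.61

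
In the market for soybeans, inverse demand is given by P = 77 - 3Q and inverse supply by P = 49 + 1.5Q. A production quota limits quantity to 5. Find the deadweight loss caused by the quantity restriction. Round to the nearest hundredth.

Unrestricted equilibrium: Q* = (77 - 49)/(3 + 1.5) = 6.2222.
At Q = 5 the demand price is 77 - 3(5) = 62 and the supply price is 49 + 1.5(5) = 56.5.
Deadweight loss is the triangle between the curves from 5 to 6.2222: (1/2)(62 - 56.5)(6.2222 - 5) = 3.3611.

3.36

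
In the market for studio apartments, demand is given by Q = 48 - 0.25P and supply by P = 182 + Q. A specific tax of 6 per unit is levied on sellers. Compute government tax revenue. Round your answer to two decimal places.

4.80

Rewriting demand in inverse form: P = 192 - 4Q.
Pre-tax equilibrium: 192 - 4Q = 182 + Q gives Q* = 2, P* = 184.
A tax on sellers shifts supply up by 6: 192 - 4Q = 182 + Q + 6, so Q_t = 0.8. Buyers pay P_b = 188.8; sellers receive P_s = P_b - 6 = 182.8.
Revenue is the tax times quantity traded: 6 x 0.8 = 4.8.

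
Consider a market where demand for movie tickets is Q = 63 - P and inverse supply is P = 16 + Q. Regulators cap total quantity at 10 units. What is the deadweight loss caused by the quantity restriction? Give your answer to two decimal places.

182.25

Rewriting demand in inverse form: P = 63 - Q.
Unrestricted equilibrium: Q* = (63 - 16)/(1 + 1) = 23.5.
At Q = 10 the demand price is 63 - (10) = 53 and the supply price is 16 + (10) = 26.
Deadweight loss is the triangle between the curves from 10 to 23.5: (1/2)(53 - 26)(23.5 - 10) = 182.25.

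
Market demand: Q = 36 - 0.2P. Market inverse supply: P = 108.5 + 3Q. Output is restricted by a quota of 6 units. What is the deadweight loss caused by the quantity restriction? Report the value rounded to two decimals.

34.52

Rewriting demand in inverse form: P = 180 - 5Q.
Unrestricted equilibrium: Q* = (180 - 108.5)/(5 + 3) = 8.9375.
At Q = 6 the demand price is 180 - 5(6) = 150 and the supply price is 108.5 + 3(6) = 126.5.
DWL = (1/2)(gap between curves at 6) x (Q* - 6) = (1/2)(23.5)(2.9375) = 34.5156.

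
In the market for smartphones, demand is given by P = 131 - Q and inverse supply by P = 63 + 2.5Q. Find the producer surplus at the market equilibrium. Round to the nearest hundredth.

471.84

Equilibrium: 131 - Q = 63 + 2.5Q, so Q* = 19.4286 and P* = 111.5714.
Producer surplus is the triangle above supply below P*: (1/2)(19.4286)(111.5714 - 63) = (1/2)(19.4286)(48.5714) = 471.8367.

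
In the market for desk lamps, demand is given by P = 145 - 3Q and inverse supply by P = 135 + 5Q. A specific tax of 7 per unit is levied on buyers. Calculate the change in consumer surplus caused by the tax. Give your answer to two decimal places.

-2.13

Pre-tax equilibrium: 145 - 3Q = 135 + 5Q gives Q* = 1.25, P* = 141.25.
A tax on buyers shifts demand down by 7: (145 - 7) - 3Q = 135 + 5Q, so Q_t = 0.375. Buyers pay P_b = 143.875; sellers receive P_s = P_b - 7 = 136.875.
Consumers lose the trapezoid between P* and P_b out to Q_t plus the triangle from Q_t to Q*: change in CS = 0.2109 - 2.3438 = -2.1328.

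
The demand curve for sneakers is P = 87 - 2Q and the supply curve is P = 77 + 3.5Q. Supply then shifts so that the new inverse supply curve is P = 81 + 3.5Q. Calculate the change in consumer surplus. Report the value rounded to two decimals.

Initial equilibrium: Q_0 = 1.8182, P_0 = 83.3636; CS_0 = (1/2)(1.8182)(3.6364) = 3.3058, PS_0 = (1/2)(1.8182)(6.3636) = 5.7851.
New equilibrium: 87 - 2Q = 81 + 3.5Q gives Q_1 = 1.0909, P_1 = 84.8182; CS_1 = 1.1901, PS_1 = 2.0826.
Change in consumer surplus = 1.1901 - 3.3058 = -2.1157.

-2.12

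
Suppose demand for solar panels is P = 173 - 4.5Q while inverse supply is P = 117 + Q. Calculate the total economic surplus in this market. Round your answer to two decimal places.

285.09

Set 173 - 4.5Q = 117 + Q, which gives 56 = 5.5Q, so Q* = 10.1818 and P* = 173 - 4.5(10.1818) = 127.1818.
Total surplus is the full triangle between the curves from 0 to Q*: (1/2)(10.1818)(173 - 117) = 285.0909.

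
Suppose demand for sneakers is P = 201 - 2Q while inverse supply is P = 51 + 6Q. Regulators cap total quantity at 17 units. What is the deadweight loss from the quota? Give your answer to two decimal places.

Without the quota, 201 - 2Q = 51 + 6Q gives Q* = 18.75.
At Q = 17 the demand price is 201 - 2(17) = 167 and the supply price is 51 + 6(17) = 153.
DWL = (1/2)(gap between curves at 17) x (Q* - 17) = (1/2)(14)(1.75) = 12.25.

12.25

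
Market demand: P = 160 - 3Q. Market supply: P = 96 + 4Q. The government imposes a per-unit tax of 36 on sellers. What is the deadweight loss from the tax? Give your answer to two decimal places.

92.57

Without the tax, 160 - 3Q = 96 + 4Q so Q* = 9.1429 and P* = 132.5714.
With the tax, sellers need 36 more per unit: 160 - 3Q = 96 + 4Q + 36, so Q_t = 4. Buyers pay P_b = 148; sellers receive P_s = P_b - 36 = 112.
The welfare triangle lost has base Q* - Q_t = 5.1429 and height t = 36, so DWL = (1/2)(5.1429)(36) = 92.5714.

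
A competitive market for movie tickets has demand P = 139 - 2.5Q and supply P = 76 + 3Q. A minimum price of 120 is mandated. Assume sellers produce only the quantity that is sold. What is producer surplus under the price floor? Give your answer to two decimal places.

Free-market equilibrium: 139 - 2.5Q = 76 + 3Q gives Q* = 11.4545, P* = 110.3636.
At P = 120, buyers demand (139 - 120)/2.5 = 7.6 while sellers would supply more, so the quantity traded is 7.6 at price 120.
The supply price at Q = 7.6 is 98.8. PS is the trapezoid between 120 and supply over [0, 7.6]: (1/2)[(120 - 76) + (120 - 98.8)](7.6) = 247.76.

247.76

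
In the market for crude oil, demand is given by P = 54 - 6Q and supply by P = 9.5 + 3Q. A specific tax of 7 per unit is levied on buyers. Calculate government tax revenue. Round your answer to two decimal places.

29.17

Without the tax, 54 - 6Q = 9.5 + 3Q so Q* = 4.9444 and P* = 24.3333.
With the tax, buyers' net willingness to pay falls by 7: (54 - 7) - 6Q = 9.5 + 3Q, so Q_t = 4.1667. Buyers pay P_b = 29; sellers receive P_s = P_b - 7 = 22.
Tax revenue = t x Q_t = 7 x 4.1667 = 29.1667.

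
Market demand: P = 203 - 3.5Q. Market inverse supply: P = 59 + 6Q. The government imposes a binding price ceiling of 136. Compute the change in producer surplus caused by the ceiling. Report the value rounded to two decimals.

Without the control, 203 - 3.5Q = 59 + 6Q so Q* = 15.1579 and P* = 149.9474.
At P = 136, sellers supply (136 - 59)/6 = 12.8333 while buyers want more, so the quantity traded is 12.8333 at price 136.
PS goes from (1/2)(15.1579)(90.9474) = 689.2853 to 494.0833 (computed as (136 - 59)(12.8333) - (1/2)(6)(12.8333)^2), a change of -195.202.

-195.20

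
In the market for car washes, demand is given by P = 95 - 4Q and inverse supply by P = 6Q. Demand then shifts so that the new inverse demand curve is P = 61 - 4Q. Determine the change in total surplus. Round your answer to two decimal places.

Initial equilibrium: Q_0 = 9.5, P_0 = 57; CS_0 = (1/2)(9.5)(38) = 180.5, PS_0 = (1/2)(9.5)(57) = 270.75.
New equilibrium: 61 - 4Q = 6Q gives Q_1 = 6.1, P_1 = 36.6; CS_1 = 74.42, PS_1 = 111.63.
Change in total surplus = (74.42 + 111.63) - (180.5 + 270.75) = -265.2.

-265.20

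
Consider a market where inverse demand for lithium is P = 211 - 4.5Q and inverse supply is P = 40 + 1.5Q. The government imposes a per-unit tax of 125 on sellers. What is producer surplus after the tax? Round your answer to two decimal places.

Pre-tax equilibrium: 211 - 4.5Q = 40 + 1.5Q gives Q* = 28.5, P* = 82.75.
With the tax, sellers need 125 more per unit: 211 - 4.5Q = 40 + 1.5Q + 125, so Q_t = 7.6667. Buyers pay P_b = 176.5; sellers receive P_s = P_b - 125 = 51.5.
PS = (1/2)(Q_t)(P_s - 40) = (1/2)(7.6667)(11.5) = 44.0833.

44.08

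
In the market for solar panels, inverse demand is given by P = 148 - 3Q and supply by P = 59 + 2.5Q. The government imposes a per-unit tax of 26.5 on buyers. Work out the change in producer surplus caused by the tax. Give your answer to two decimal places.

Pre-tax equilibrium: 148 - 3Q = 59 + 2.5Q gives Q* = 16.1818, P* = 99.4545.
A tax on buyers shifts demand down by 26.5: (148 - 26.5) - 3Q = 59 + 2.5Q, so Q_t = 11.3636. Buyers pay P_b = 113.9091; sellers receive P_s = P_b - 26.5 = 87.4091.
Producers lose the trapezoid between P_s and P* out to Q_t plus the triangle from Q_t to Q*: change in PS = 161.4153 - 327.314 = -165.8988.

-165.90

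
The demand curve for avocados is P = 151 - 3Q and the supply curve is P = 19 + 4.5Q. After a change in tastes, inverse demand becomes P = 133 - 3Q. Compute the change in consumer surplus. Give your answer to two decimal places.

Initial equilibrium: Q_0 = 17.6, P_0 = 98.2; CS_0 = (1/2)(17.6)(52.8) = 464.64, PS_0 = (1/2)(17.6)(79.2) = 696.96.
New equilibrium: 133 - 3Q = 19 + 4.5Q gives Q_1 = 15.2, P_1 = 87.4; CS_1 = 346.56, PS_1 = 519.84.
Change in consumer surplus = 346.56 - 464.64 = -118.08.

-118.08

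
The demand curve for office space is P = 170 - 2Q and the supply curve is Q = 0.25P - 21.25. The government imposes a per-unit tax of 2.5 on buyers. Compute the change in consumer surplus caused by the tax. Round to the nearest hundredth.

-11.63

Rewriting supply in inverse form: P = 85 + 4Q.
Pre-tax equilibrium: 170 - 2Q = 85 + 4Q gives Q* = 14.1667, P* = 141.6667.
A tax on buyers shifts demand down by 2.5: (170 - 2.5) - 2Q = 85 + 4Q, so Q_t = 13.75. Buyers pay P_b = 142.5; sellers receive P_s = P_b - 2.5 = 140.
Consumers lose the trapezoid between P* and P_b out to Q_t plus the triangle from Q_t to Q*: change in CS = 189.0625 - 200.6944 = -11.6319.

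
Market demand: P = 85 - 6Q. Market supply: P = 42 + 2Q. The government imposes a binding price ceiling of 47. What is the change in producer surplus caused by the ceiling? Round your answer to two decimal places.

Free-market equilibrium: 85 - 6Q = 42 + 2Q gives Q* = 5.375, P* = 52.75.
At P = 47, sellers supply (47 - 42)/2 = 2.5 while buyers want more, so the quantity traded is 2.5 at price 47.
PS goes from (1/2)(5.375)(10.75) = 28.8906 to 6.25 (computed as (47 - 42)(2.5) - (1/2)(2)(2.5)^2), a change of -22.6406.

-22.64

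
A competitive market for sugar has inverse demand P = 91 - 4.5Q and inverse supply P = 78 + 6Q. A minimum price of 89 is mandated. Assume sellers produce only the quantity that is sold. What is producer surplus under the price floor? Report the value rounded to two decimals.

Without the control, 91 - 4.5Q = 78 + 6Q so Q* = 1.2381 and P* = 85.4286.
At the floor price 89, quantity demanded is (91 - 89)/4.5 = 0.4444; demand is the short side, so Q = 0.4444 trades at P = 89.
The supply price at Q = 0.4444 is 80.6667. PS is the trapezoid between 89 and supply over [0, 0.4444]: (1/2)[(89 - 78) + (89 - 80.6667)](0.4444) = 4.2963.

4.30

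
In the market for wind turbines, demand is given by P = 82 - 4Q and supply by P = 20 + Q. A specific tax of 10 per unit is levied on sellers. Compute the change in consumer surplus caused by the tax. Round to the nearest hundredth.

-91.20

Without the tax, 82 - 4Q = 20 + Q so Q* = 12.4 and P* = 32.4.
A tax on sellers shifts supply up by 10: 82 - 4Q = 20 + Q + 10, so Q_t = 10.4. Buyers pay P_b = 40.4; sellers receive P_s = P_b - 10 = 30.4.
CS falls from (1/2)(12.4)(49.6) = 307.52 to (1/2)(10.4)(41.6) = 216.32, a change of -91.2.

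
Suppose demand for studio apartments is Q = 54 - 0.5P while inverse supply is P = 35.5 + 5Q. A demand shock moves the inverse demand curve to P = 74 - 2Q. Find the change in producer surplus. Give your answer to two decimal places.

Rewriting demand in inverse form: P = 108 - 2Q.
Initial equilibrium: Q_0 = 10.3571, P_0 = 87.2857; CS_0 = (1/2)(10.3571)(20.7143) = 107.2704, PS_0 = (1/2)(10.3571)(51.7857) = 268.176.
New equilibrium: 74 - 2Q = 35.5 + 5Q gives Q_1 = 5.5, P_1 = 63; CS_1 = 30.25, PS_1 = 75.625.
Change in producer surplus = 75.625 - 268.176 = -192.551.

-192.55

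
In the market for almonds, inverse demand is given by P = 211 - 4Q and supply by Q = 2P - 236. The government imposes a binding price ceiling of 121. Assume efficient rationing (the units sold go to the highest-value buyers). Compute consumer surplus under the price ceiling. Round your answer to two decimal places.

468.00

Rewriting supply in inverse form: P = 118 + 0.5Q.
Without the control, 211 - 4Q = 118 + 0.5Q so Q* = 20.6667 and P* = 128.3333.
At P = 121, sellers supply (121 - 118)/0.5 = 6 while buyers want more, so the quantity traded is 6 at price 121.
The demand price at Q = 6 is 187. CS is the trapezoid between demand and 121 over [0, 6]: (1/2)[(211 - 121) + (187 - 121)](6) = 468.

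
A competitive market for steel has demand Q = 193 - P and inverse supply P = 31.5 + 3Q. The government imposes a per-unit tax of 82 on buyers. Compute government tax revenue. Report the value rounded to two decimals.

1629.75

Rewriting demand in inverse form: P = 193 - Q.
Without the tax, 193 - Q = 31.5 + 3Q so Q* = 40.375 and P* = 152.625.
A tax on buyers shifts demand down by 82: (193 - 82) - Q = 31.5 + 3Q, so Q_t = 19.875. Buyers pay P_b = 173.125; sellers receive P_s = P_b - 82 = 91.125.
Revenue is the tax times quantity traded: 82 x 19.875 = 1629.75.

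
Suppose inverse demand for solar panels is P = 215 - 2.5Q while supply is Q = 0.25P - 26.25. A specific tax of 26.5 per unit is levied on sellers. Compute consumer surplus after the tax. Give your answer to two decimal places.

206.28

Rewriting supply in inverse form: P = 105 + 4Q.
Pre-tax equilibrium: 215 - 2.5Q = 105 + 4Q gives Q* = 16.9231, P* = 172.6923.
With the tax, sellers need 26.5 more per unit: 215 - 2.5Q = 105 + 4Q + 26.5, so Q_t = 12.8462. Buyers pay P_b = 182.8846; sellers receive P_s = P_b - 26.5 = 156.3846.
Consumer surplus is the triangle under demand above P_b: (1/2)(12.8462)(215 - 182.8846) = 206.2796.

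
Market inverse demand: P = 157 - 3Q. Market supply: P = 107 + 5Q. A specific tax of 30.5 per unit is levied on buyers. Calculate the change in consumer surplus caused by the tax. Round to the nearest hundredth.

Without the tax, 157 - 3Q = 107 + 5Q so Q* = 6.25 and P* = 138.25.
A tax on buyers shifts demand down by 30.5: (157 - 30.5) - 3Q = 107 + 5Q, so Q_t = 2.4375. Buyers pay P_b = 149.6875; sellers receive P_s = P_b - 30.5 = 119.1875.
Consumers lose the trapezoid between P* and P_b out to Q_t plus the triangle from Q_t to Q*: change in CS = 8.9121 - 58.5938 = -49.6816.

-49.68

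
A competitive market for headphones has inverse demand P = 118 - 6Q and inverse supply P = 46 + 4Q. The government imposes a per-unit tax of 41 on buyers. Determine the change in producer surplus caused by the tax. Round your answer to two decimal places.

-84.46

Without the tax, 118 - 6Q = 46 + 4Q so Q* = 7.2 and P* = 74.8.
A tax on buyers shifts demand down by 41: (118 - 41) - 6Q = 46 + 4Q, so Q_t = 3.1. Buyers pay P_b = 99.4; sellers receive P_s = P_b - 41 = 58.4.
Producers lose the trapezoid between P_s and P* out to Q_t plus the triangle from Q_t to Q*: change in PS = 19.22 - 103.68 = -84.46.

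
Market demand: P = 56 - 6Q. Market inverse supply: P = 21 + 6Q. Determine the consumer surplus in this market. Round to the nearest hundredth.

25.52

Setting demand equal to supply, 35 = 12Q, so Q* = 2.9167 and P* = 38.5.
CS is the area between the demand curve and P* from 0 to Q*: (1/2)(2.9167)(17.5) = 25.5208.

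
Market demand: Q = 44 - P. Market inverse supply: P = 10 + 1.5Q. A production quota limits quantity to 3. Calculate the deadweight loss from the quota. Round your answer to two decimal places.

140.45

Rewriting demand in inverse form: P = 44 - Q.
Unrestricted equilibrium: Q* = (44 - 10)/(1 + 1.5) = 13.6.
At Q = 3 the demand price is 44 - (3) = 41 and the supply price is 10 + 1.5(3) = 14.5.
Deadweight loss is the triangle between the curves from 3 to 13.6: (1/2)(41 - 14.5)(13.6 - 3) = 140.45.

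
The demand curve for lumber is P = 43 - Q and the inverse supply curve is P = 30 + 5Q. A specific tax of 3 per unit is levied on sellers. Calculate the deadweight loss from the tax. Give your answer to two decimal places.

Pre-tax equilibrium: 43 - Q = 30 + 5Q gives Q* = 2.1667, P* = 40.8333.
With the tax, sellers need 3 more per unit: 43 - Q = 30 + 5Q + 3, so Q_t = 1.6667. Buyers pay P_b = 41.3333; sellers receive P_s = P_b - 3 = 38.3333.
The welfare triangle lost has base Q* - Q_t = 0.5 and height t = 3, so DWL = (1/2)(0.5)(3) = 0.75.

0.75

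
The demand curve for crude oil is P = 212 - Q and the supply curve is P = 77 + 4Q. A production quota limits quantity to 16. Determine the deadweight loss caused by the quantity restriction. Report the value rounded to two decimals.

Unrestricted equilibrium: Q* = (212 - 77)/(1 + 4) = 27.
At Q = 16 the demand price is 212 - (16) = 196 and the supply price is 77 + 4(16) = 141.
Deadweight loss is the triangle between the curves from 16 to 27: (1/2)(196 - 141)(27 - 16) = 302.5.

302.50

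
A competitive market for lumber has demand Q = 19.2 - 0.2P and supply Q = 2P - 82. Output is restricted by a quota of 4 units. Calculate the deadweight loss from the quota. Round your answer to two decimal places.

99.00

Rewriting demand in inverse form: P = 96 - 5Q.
Rewriting supply in inverse form: P = 41 + 0.5Q.
Unrestricted equilibrium: Q* = (96 - 41)/(5 + 0.5) = 10.
At Q = 4 the demand price is 96 - 5(4) = 76 and the supply price is 41 + 0.5(4) = 43.
DWL = (1/2)(gap between curves at 4) x (Q* - 4) = (1/2)(33)(6) = 99.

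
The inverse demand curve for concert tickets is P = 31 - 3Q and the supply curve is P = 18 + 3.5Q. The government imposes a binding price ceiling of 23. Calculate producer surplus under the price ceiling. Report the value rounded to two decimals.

3.57

Free-market equilibrium: 31 - 3Q = 18 + 3.5Q gives Q* = 2, P* = 25.
At P = 23, sellers supply (23 - 18)/3.5 = 1.4286 while buyers want more, so the quantity traded is 1.4286 at price 23.
PS is the triangle above supply below 23: (1/2)(1.4286)(23 - 18) = 3.5714.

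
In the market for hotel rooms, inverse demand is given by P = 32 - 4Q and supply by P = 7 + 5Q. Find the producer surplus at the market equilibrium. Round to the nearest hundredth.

Set 32 - 4Q = 7 + 5Q, which gives 25 = 9Q, so Q* = 2.7778 and P* = 32 - 4(2.7778) = 20.8889.
PS is the area between P* and the supply curve from 0 to Q*: (1/2)(2.7778)(13.8889) = 19.2901.

19.29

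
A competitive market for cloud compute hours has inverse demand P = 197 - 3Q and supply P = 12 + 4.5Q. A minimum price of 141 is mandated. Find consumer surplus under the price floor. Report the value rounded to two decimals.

Without the control, 197 - 3Q = 12 + 4.5Q so Q* = 24.6667 and P* = 123.
At P = 141, buyers demand (197 - 141)/3 = 18.6667 while sellers would supply more, so the quantity traded is 18.6667 at price 141.
CS is the triangle under demand above 141: (1/2)(18.6667)(197 - 141) = 522.6667.

522.67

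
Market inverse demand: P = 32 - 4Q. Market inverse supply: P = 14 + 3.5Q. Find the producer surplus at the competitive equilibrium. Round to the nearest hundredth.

Equilibrium: 32 - 4Q = 14 + 3.5Q, so Q* = 2.4 and P* = 22.4.
PS is the area between P* and the supply curve from 0 to Q*: (1/2)(2.4)(8.4) = 10.08.

10.08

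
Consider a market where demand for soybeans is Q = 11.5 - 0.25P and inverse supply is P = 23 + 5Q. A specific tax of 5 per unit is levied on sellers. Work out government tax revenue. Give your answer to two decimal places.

Rewriting demand in inverse form: P = 46 - 4Q.
Pre-tax equilibrium: 46 - 4Q = 23 + 5Q gives Q* = 2.5556, P* = 35.7778.
A tax on sellers shifts supply up by 5: 46 - 4Q = 23 + 5Q + 5, so Q_t = 2. Buyers pay P_b = 38; sellers receive P_s = P_b - 5 = 33.
Revenue is the tax times quantity traded: 5 x 2 = 10.

10.00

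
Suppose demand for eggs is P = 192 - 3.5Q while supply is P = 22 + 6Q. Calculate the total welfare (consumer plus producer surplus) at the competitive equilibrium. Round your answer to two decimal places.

1521.05

Setting demand equal to supply, 170 = 9.5Q, so Q* = 17.8947 and P* = 129.3684.
CS = (1/2)(17.8947)(62.6316) = 560.3878 and PS = (1/2)(17.8947)(107.3684) = 960.6648, so total surplus = 1521.0526.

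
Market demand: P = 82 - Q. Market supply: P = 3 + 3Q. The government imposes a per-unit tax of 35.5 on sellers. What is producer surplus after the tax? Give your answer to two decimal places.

Without the tax, 82 - Q = 3 + 3Q so Q* = 19.75 and P* = 62.25.
With the tax, sellers need 35.5 more per unit: 82 - Q = 3 + 3Q + 35.5, so Q_t = 10.875. Buyers pay P_b = 71.125; sellers receive P_s = P_b - 35.5 = 35.625.
Producer surplus is the triangle above supply below P_s: (1/2)(10.875)(35.625 - 3) = 177.3984.

177.40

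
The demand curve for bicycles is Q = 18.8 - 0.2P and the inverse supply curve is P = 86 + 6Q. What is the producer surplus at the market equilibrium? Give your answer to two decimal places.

Rewriting demand in inverse form: P = 94 - 5Q.
Equilibrium: 94 - 5Q = 86 + 6Q, so Q* = 0.7273 and P* = 90.3636.
PS is the area between P* and the supply curve from 0 to Q*: (1/2)(0.7273)(4.3636) = 1.5868.

1.59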